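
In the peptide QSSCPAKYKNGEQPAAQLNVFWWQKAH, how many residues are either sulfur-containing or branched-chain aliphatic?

3

Sulfur-containing: C, M. Branched-chain aliphatic: I, L, V.
Sulfur-containing residues here: C4 (1).
Branched-chain aliphatic residues here: L18, V20 (2).
The two groups share no amino acid, so total = 1 + 2 = 3.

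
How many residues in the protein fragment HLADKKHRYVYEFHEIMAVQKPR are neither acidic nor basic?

12

Acidic: D, E. Basic: K, R, H. All other residues are neither.
Matching residues: L2, A3, Y9, V10, Y11, F13, I16, M17, A18, V19, Q20, P22.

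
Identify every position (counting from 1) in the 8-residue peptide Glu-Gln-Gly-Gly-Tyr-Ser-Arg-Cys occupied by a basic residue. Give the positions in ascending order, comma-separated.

7

K, R, and H are the three residues with basic side chains (ε-amine, guanidinium, and imidazole respectively).
Matching residues: Arg7.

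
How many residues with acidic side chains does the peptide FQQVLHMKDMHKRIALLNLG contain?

Only D (aspartate) and E (glutamate) carry a side-chain carboxylic acid.
Matching residues: D9.

1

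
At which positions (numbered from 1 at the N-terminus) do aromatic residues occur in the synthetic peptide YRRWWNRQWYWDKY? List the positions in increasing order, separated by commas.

1, 4, 5, 9, 10, 11, 14

The aromatic amino acids are Phe (F, benzyl), Trp (W, indole), and Tyr (Y, phenol).
Matching residues: Y1, W4, W5, W9, Y10, W11, Y14.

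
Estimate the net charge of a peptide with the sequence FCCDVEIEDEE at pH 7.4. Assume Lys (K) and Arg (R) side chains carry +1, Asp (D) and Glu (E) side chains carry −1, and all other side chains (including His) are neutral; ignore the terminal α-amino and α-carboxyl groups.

Positive (K, R): none → +0.
Negative (D, E): D4, E6, E8, D9, E10, E11 → −6.
Net charge = (+0) + (−6) = −6.

-6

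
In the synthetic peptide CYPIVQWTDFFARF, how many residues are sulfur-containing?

Cysteine (C, thiol) and methionine (M, thioether) are the two sulfur-containing amino acids.
Matching residues: C1.

1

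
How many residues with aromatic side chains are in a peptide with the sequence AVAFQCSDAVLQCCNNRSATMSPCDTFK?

F, W, and Y each carry an aromatic ring on the side chain.
Matching residues: F4, F27.

2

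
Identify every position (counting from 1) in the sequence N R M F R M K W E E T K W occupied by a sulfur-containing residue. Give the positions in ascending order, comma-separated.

3, 6

Cysteine (C, thiol) and methionine (M, thioether) are the two sulfur-containing amino acids.
Matching residues: M3, M6.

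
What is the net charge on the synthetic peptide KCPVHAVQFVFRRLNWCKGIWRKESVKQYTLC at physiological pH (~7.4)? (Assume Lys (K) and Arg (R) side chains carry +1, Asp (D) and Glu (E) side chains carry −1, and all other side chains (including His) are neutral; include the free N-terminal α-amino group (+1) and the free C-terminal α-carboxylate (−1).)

Positive (K, R): K1, R12, R13, K18, R22, K23, K27 → +7.
Negative (D, E): E24 → −1.
The N-terminus (+1) and C-terminus (−1) cancel.
Net charge = (+7) + (−1) = +6.

+6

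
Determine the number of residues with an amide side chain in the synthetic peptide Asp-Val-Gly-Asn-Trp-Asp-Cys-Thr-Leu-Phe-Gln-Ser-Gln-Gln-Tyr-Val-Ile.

4

Only N (asparagine) and Q (glutamine) carry a side-chain carboxamide.
Matching residues: Asn4, Gln11, Gln13, Gln14.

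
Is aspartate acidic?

Yes

The acidic residues are Asp (D) and Glu (E), whose side chains end in a carboxylate group.
Aspartate is in this group.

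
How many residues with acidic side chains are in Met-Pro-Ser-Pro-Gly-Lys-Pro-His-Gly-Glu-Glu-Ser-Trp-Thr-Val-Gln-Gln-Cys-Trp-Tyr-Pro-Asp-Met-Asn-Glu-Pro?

4

Aspartate (D) and glutamate (E) have carboxylic-acid side chains and are the acidic amino acids.
Matching residues: Glu10, Glu11, Asp22, Glu25.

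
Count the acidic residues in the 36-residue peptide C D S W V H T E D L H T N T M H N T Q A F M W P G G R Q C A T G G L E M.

4

Only D (aspartate) and E (glutamate) carry a side-chain carboxylic acid.
Matching residues: D2, E8, D9, E35.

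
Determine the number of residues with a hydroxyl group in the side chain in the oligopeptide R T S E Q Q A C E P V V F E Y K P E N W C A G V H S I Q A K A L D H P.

4

Serine (S), threonine (T), and tyrosine (Y) each carry a hydroxyl group on the side chain.
Matching residues: T2, S3, Y15, S26.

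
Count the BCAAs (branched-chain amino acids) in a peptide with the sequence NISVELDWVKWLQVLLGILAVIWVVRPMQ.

14

V, L, and I make up the branched-chain aliphatic group.
Matching residues: I2, V4, L6, V9, L12, V14, L15, L16, I18, L19, V21, I22, V24, V25.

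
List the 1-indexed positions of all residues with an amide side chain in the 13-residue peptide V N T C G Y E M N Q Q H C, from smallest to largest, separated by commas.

Only N (asparagine) and Q (glutamine) carry a side-chain carboxamide.
Matching residues: N2, N9, Q10, Q11.

2, 9, 10, 11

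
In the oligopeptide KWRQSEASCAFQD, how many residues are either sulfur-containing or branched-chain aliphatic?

1

Sulfur-containing: C, M. Branched-chain aliphatic: I, L, V.
Sulfur-containing residues here: C9 (1).
Branched-chain aliphatic residues here: none (0).
The two groups share no amino acid, so total = 1 + 0 = 1.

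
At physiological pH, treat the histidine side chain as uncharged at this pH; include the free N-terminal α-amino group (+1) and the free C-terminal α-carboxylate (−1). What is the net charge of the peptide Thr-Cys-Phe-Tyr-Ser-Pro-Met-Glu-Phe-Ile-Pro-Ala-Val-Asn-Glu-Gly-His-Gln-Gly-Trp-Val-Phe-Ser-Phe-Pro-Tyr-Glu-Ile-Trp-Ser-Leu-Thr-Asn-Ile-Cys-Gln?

At pH ~7.4 the Lys and Arg side chains are protonated (+1), the Asp and Glu side chains are deprotonated (−1), and with His taken as neutral all other side chains carry no charge.
Positive (K, R): none → +0.
Negative (D, E): Glu8, Glu15, Glu27 → −3.
The N-terminus (+1) and C-terminus (−1) cancel.
Net charge = (+0) + (−3) = −3.

-3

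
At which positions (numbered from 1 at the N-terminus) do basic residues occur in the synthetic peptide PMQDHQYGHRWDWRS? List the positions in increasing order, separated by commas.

5, 9, 10, 14

K, R, and H are the three residues with basic side chains (ε-amine, guanidinium, and imidazole respectively).
Matching residues: H5, H9, R10, R14.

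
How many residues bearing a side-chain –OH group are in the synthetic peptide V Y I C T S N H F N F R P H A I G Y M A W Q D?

Serine (S), threonine (T), and tyrosine (Y) each carry a hydroxyl group on the side chain.
Matching residues: Y2, T5, S6, Y18.

4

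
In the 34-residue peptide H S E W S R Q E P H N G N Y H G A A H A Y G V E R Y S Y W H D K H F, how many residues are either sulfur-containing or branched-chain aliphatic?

Sulfur-containing: C, M. Branched-chain aliphatic: I, L, V.
Sulfur-containing residues here: none (0).
Branched-chain aliphatic residues here: V23 (1).
The two groups share no amino acid, so total = 0 + 1 = 1.

1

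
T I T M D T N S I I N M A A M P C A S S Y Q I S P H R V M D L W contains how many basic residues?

2

Lysine (K), arginine (R), and histidine (H) have basic, nitrogen-containing side chains.
Matching residues: H26, R27.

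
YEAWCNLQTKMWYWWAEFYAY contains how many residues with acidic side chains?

Aspartate (D) and glutamate (E) have carboxylic-acid side chains and are the acidic amino acids.
Matching residues: E2, E17.

2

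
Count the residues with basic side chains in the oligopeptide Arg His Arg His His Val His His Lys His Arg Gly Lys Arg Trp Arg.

K, R, and H are the three residues with basic side chains (ε-amine, guanidinium, and imidazole respectively).
Matching residues: Arg1, His2, Arg3, His4, His5, His7, His8, Lys9, His10, Arg11, Lys13, Arg14, Arg16.

13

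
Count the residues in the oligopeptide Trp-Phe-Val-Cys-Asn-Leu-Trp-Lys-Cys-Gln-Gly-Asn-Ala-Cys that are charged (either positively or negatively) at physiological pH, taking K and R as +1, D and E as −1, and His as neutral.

1

Charged side chains at pH ~7.4: K, R (positive); D, E (negative).
Matching residues: Lys8.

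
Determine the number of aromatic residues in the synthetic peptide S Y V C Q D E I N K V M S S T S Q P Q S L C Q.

1

F, W, and Y each carry an aromatic ring on the side chain.
Matching residues: Y2.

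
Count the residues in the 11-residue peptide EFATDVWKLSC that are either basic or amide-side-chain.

1

Basic: H, K, R. Amide-side-chain: N, Q.
Basic residues here: K8 (1).
Amide-side-chain residues here: none (0).
The two groups share no amino acid, so total = 1 + 0 = 1.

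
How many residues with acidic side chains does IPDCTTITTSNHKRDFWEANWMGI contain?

3

The acidic residues are Asp (D) and Glu (E), whose side chains end in a carboxylate group.
Matching residues: D3, D15, E18.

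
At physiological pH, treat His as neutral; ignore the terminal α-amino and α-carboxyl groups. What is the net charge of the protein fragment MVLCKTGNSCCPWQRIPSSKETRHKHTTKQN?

+5

Near pH 7.4, K and R contribute +1 each, D and E contribute −1 each, and every other side chain (His included, as stated) is uncharged.
Positive (K, R): K5, R15, K20, R23, K25, K29 → +6.
Negative (D, E): E21 → −1.
Net charge = (+6) + (−1) = +5.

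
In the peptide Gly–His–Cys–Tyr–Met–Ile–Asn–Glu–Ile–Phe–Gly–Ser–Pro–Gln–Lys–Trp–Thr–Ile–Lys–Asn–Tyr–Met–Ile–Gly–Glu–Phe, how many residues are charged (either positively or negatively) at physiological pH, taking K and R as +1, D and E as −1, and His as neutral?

4

Charged side chains at pH ~7.4: K, R (positive); D, E (negative).
Matching residues: Glu8, Lys15, Lys19, Glu25.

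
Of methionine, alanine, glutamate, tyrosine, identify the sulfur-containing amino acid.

Cysteine (C, thiol) and methionine (M, thioether) are the two sulfur-containing amino acids.
Of the listed options, only methionine belongs to this group.

methionine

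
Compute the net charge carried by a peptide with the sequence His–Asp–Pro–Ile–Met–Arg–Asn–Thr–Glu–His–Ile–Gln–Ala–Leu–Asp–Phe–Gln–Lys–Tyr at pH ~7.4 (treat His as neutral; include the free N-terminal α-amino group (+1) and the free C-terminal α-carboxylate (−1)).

-1

The side chains ionized at physiological pH are Lys/Arg (+1) and Asp/Glu (−1); with His treated as neutral, nothing else contributes.
Positive (K, R): Arg6, Lys18 → +2.
Negative (D, E): Asp2, Glu9, Asp15 → −3.
The N-terminus (+1) and C-terminus (−1) cancel.
Net charge = (+2) + (−3) = −1.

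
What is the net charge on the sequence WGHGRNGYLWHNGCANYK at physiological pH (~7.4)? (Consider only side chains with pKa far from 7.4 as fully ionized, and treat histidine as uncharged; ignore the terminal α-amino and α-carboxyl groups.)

At pH ~7.4 the Lys and Arg side chains are protonated (+1), the Asp and Glu side chains are deprotonated (−1), and with His taken as neutral all other side chains carry no charge.
Positive (K, R): R5, K18 → +2.
Negative (D, E): none → −0.
Net charge = (+2) + (−0) = +2.

+2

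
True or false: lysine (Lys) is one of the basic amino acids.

Lysine (K), arginine (R), and histidine (H) have basic, nitrogen-containing side chains.
Lysine is in this group.

True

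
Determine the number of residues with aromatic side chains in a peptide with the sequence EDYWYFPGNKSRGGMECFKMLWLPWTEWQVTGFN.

F, W, and Y each carry an aromatic ring on the side chain.
Matching residues: Y3, W4, Y5, F6, F18, W22, W25, W28, F33.

9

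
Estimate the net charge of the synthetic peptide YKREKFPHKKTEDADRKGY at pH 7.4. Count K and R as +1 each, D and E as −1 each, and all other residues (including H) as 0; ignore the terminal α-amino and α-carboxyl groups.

+3

Positive (K, R): K2, R3, K5, K9, K10, R16, K17 → +7.
Negative (D, E): E4, E12, D13, D15 → −4.
Net charge = (+7) + (−4) = +3.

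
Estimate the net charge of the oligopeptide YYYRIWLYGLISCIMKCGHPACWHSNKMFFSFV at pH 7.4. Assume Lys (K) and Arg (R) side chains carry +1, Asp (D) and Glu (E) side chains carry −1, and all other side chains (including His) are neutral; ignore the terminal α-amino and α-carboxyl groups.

+3

Positive (K, R): R4, K16, K27 → +3.
Negative (D, E): none → −0.
Net charge = (+3) + (−0) = +3.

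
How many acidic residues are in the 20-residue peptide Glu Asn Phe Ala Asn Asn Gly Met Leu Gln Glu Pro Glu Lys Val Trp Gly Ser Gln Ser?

3

Only D (aspartate) and E (glutamate) carry a side-chain carboxylic acid.
Matching residues: Glu1, Glu11, Glu13.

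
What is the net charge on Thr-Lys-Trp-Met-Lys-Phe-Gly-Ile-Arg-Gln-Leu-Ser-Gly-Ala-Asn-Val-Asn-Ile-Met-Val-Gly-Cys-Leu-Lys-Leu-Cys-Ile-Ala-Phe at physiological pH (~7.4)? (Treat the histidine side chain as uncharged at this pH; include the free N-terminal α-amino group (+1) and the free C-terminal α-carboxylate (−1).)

+4

The side chains ionized at physiological pH are Lys/Arg (+1) and Asp/Glu (−1); with His treated as neutral, nothing else contributes.
Positive (K, R): Lys2, Lys5, Arg9, Lys24 → +4.
Negative (D, E): none → −0.
The N-terminus (+1) and C-terminus (−1) cancel.
Net charge = (+4) + (−0) = +4.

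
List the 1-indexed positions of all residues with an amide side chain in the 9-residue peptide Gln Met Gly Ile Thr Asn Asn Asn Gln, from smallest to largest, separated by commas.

The amide-side-chain residues are Asn (N) and Gln (Q).
Matching residues: Gln1, Asn6, Asn7, Asn8, Gln9.

1, 6, 7, 8, 9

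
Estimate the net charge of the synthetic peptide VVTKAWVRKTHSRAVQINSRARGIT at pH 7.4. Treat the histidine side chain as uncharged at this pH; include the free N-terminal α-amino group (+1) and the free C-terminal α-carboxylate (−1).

Near pH 7.4, K and R contribute +1 each, D and E contribute −1 each, and every other side chain (His included, as stated) is uncharged.
Positive (K, R): K4, R8, K9, R13, R20, R22 → +6.
Negative (D, E): none → −0.
The N-terminus (+1) and C-terminus (−1) cancel.
Net charge = (+6) + (−0) = +6.

+6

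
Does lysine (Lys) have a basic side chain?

K, R, and H are the three residues with basic side chains (ε-amine, guanidinium, and imidazole respectively).
Lysine is in this group.

Yes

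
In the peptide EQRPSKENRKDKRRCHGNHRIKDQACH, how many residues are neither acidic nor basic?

Acidic: D, E. Basic: K, R, H. All other residues are neither.
Matching residues: Q2, P4, S5, N8, C15, G17, N18, I21, Q24, A25, C26.

11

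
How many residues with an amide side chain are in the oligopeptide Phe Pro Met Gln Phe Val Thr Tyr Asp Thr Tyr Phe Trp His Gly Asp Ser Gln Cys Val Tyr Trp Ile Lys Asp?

Asparagine (N) and glutamine (Q) have uncharged amide side chains.
Matching residues: Gln4, Gln18.

2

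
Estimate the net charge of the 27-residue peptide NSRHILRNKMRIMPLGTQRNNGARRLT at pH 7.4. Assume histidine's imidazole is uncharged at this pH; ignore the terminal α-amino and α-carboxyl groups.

Near pH 7.4, K and R contribute +1 each, D and E contribute −1 each, and every other side chain (His included, as stated) is uncharged.
Positive (K, R): R3, R7, K9, R11, R19, R24, R25 → +7.
Negative (D, E): none → −0.
Net charge = (+7) + (−0) = +7.

+7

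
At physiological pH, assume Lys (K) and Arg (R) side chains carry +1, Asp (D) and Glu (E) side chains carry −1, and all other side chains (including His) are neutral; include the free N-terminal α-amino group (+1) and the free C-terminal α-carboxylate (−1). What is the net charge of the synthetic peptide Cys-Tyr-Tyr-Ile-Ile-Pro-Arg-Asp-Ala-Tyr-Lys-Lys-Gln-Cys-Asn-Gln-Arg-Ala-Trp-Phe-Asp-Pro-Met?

Positive (K, R): Arg7, Lys11, Lys12, Arg17 → +4.
Negative (D, E): Asp8, Asp21 → −2.
The N-terminus (+1) and C-terminus (−1) cancel.
Net charge = (+4) + (−2) = +2.

+2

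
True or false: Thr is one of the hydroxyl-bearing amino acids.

Serine (S), threonine (T), and tyrosine (Y) each carry a hydroxyl group on the side chain.
Threonine is in this group.

True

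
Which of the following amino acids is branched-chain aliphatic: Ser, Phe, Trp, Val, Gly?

Val

The BCAAs are Val, Leu, and Ile — aliphatic side chains with a branch point.
Of the listed options, only Val belongs to this group.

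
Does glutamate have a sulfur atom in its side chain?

No

The sulfur-bearing residues are cysteine (–SH) and methionine (–S–CH₃).
Glutamate is not in this group.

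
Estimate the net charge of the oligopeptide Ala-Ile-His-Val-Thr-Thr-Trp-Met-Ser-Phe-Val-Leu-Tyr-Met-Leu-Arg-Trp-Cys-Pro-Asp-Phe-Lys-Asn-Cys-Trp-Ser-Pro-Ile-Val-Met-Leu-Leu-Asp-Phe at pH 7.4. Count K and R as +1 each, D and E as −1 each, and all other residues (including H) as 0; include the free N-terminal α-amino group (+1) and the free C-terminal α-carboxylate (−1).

0

Positive (K, R): Arg16, Lys22 → +2.
Negative (D, E): Asp20, Asp33 → −2.
The N-terminus (+1) and C-terminus (−1) cancel.
Net charge = (+2) + (−2) = 0.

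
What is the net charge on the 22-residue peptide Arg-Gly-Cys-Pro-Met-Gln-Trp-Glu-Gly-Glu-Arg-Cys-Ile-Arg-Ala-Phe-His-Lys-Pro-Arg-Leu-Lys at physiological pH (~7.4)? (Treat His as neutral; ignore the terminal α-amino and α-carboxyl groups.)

The side chains ionized at physiological pH are Lys/Arg (+1) and Asp/Glu (−1); with His treated as neutral, nothing else contributes.
Positive (K, R): Arg1, Arg11, Arg14, Lys18, Arg20, Lys22 → +6.
Negative (D, E): Glu8, Glu10 → −2.
Net charge = (+6) + (−2) = +4.

+4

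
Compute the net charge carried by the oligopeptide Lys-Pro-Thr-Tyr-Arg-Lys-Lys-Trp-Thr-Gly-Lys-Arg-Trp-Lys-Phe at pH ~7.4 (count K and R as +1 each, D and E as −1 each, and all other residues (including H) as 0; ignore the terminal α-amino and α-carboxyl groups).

Positive (K, R): Lys1, Arg5, Lys6, Lys7, Lys11, Arg12, Lys14 → +7.
Negative (D, E): none → −0.
Net charge = (+7) + (−0) = +7.

+7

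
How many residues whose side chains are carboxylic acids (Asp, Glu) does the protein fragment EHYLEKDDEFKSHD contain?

6

Matching residues: E1, E5, D7, D8, E9, D14.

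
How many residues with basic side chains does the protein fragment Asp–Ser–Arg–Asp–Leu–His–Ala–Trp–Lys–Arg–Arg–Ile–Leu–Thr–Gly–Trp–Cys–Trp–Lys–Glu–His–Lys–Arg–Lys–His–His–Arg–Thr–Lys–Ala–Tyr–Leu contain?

14

The basic amino acids are Lys (K), Arg (R), and His (H).
Matching residues: Arg3, His6, Lys9, Arg10, Arg11, Lys19, His21, Lys22, Arg23, Lys24, His25, His26, Arg27, Lys29.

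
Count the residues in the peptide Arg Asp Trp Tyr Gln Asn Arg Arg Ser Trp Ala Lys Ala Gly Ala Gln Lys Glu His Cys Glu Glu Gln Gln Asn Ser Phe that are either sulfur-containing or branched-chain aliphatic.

1

Sulfur-containing: C, M. Branched-chain aliphatic: I, L, V.
Sulfur-containing residues here: Cys20 (1).
Branched-chain aliphatic residues here: none (0).
The two groups share no amino acid, so total = 1 + 0 = 1.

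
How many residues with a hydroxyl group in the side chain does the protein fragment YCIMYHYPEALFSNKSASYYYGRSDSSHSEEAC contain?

Serine (S), threonine (T), and tyrosine (Y) each carry a hydroxyl group on the side chain.
Matching residues: Y1, Y5, Y7, S13, S16, S18, Y19, Y20, Y21, S24, S26, S27, S29.

13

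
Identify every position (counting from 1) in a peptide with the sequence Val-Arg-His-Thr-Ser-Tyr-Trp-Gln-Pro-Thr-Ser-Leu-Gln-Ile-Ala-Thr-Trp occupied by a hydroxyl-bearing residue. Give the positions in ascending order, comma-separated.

S, T, and Y are the three residues with a side-chain hydroxyl.
Matching residues: Thr4, Ser5, Tyr6, Thr10, Ser11, Thr16.

4, 5, 6, 10, 11, 16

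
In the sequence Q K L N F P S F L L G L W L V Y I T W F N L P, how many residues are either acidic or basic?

1

Acidic: D, E. Basic: H, K, R.
Acidic residues here: none (0).
Basic residues here: K2 (1).
The two groups share no amino acid, so total = 0 + 1 = 1.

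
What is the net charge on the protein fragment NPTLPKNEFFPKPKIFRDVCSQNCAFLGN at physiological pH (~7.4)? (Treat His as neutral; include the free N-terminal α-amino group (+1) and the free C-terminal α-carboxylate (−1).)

The side chains ionized at physiological pH are Lys/Arg (+1) and Asp/Glu (−1); with His treated as neutral, nothing else contributes.
Positive (K, R): K6, K12, K14, R17 → +4.
Negative (D, E): E8, D18 → −2.
The N-terminus (+1) and C-terminus (−1) cancel.
Net charge = (+4) + (−2) = +2.

+2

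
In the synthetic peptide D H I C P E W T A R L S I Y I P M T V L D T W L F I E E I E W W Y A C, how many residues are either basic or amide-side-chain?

Basic: H, K, R. Amide-side-chain: N, Q.
Basic residues here: H2, R10 (2).
Amide-side-chain residues here: none (0).
The two groups share no amino acid, so total = 2 + 0 = 2.

2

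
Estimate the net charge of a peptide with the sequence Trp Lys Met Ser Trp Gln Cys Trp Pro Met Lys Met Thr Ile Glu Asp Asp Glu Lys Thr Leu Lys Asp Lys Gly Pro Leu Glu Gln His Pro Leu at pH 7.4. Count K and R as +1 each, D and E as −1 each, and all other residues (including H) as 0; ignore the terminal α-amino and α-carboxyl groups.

-1

Positive (K, R): Lys2, Lys11, Lys19, Lys22, Lys24 → +5.
Negative (D, E): Glu15, Asp16, Asp17, Glu18, Asp23, Glu28 → −6.
Net charge = (+5) + (−6) = −1.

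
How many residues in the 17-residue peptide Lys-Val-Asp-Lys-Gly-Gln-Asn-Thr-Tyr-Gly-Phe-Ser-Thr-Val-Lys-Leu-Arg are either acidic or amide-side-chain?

3

Acidic: D, E. Amide-side-chain: N, Q.
Acidic residues here: Asp3 (1).
Amide-side-chain residues here: Gln6, Asn7 (2).
The two groups share no amino acid, so total = 1 + 2 = 3.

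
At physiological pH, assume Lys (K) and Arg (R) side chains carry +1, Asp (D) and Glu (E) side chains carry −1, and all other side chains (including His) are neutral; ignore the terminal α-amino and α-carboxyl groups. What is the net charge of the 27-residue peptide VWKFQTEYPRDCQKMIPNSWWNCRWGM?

Positive (K, R): K3, R10, K14, R24 → +4.
Negative (D, E): E7, D11 → −2.
Net charge = (+4) + (−2) = +2.

+2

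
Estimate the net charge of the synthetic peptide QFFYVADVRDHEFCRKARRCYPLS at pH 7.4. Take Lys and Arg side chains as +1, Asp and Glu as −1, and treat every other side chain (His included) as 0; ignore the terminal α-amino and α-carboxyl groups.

+2

Positive (K, R): R9, R15, K16, R18, R19 → +5.
Negative (D, E): D7, D10, E12 → −3.
Net charge = (+5) + (−3) = +2.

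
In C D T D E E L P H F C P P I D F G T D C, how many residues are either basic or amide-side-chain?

Basic: H, K, R. Amide-side-chain: N, Q.
Basic residues here: H9 (1).
Amide-side-chain residues here: none (0).
The two groups share no amino acid, so total = 1 + 0 = 1.

1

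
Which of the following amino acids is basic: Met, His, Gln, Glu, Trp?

His

The basic amino acids are Lys (K), Arg (R), and His (H).
Of the listed options, only His belongs to this group.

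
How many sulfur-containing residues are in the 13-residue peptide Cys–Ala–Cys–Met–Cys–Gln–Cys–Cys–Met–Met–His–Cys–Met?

10

Only Cys (C) and Met (M) have a sulfur atom in the side chain.
Matching residues: Cys1, Cys3, Met4, Cys5, Cys7, Cys8, Met9, Met10, Cys12, Met13.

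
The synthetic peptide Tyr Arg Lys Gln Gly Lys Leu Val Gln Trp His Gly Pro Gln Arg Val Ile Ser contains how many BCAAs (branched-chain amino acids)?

The BCAAs are Val, Leu, and Ile — aliphatic side chains with a branch point.
Matching residues: Leu7, Val8, Val16, Ile17.

4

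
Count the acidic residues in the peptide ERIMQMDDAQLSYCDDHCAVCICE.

6

Aspartate (D) and glutamate (E) have carboxylic-acid side chains and are the acidic amino acids.
Matching residues: E1, D7, D8, D15, D16, E24.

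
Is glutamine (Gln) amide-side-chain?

Yes

The amide-side-chain residues are Asn (N) and Gln (Q).
Glutamine is in this group.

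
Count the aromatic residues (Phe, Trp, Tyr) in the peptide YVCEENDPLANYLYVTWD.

Matching residues: Y1, Y12, Y14, W17.

4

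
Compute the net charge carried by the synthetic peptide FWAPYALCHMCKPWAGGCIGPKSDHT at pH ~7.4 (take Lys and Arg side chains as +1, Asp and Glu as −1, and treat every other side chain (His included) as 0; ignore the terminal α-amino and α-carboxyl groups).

+1

Positive (K, R): K12, K22 → +2.
Negative (D, E): D24 → −1.
Net charge = (+2) + (−1) = +1.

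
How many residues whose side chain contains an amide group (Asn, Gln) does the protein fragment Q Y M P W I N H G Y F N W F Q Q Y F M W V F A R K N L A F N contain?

7

Matching residues: Q1, N7, N12, Q15, Q16, N26, N30.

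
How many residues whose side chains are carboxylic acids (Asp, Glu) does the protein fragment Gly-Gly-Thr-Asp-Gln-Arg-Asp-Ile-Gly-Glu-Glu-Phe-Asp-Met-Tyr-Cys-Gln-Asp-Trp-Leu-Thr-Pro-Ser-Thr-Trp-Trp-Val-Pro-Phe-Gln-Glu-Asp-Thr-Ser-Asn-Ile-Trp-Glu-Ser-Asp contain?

10

Matching residues: Asp4, Asp7, Glu10, Glu11, Asp13, Asp18, Glu31, Asp32, Glu38, Asp40.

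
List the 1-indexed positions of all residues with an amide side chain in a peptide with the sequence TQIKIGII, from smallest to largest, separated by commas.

2

Asparagine (N) and glutamine (Q) have uncharged amide side chains.
Matching residues: Q2.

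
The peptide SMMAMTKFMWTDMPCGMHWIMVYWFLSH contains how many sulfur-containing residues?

Cysteine (C, thiol) and methionine (M, thioether) are the two sulfur-containing amino acids.
Matching residues: M2, M3, M5, M9, M13, C15, M17, M21.

8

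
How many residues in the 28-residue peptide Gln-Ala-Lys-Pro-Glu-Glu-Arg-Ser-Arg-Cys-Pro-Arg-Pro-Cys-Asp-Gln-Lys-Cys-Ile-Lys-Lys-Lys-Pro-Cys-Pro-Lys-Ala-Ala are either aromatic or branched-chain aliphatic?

1

Aromatic: F, W, Y. Branched-chain aliphatic: I, L, V.
Aromatic residues here: none (0).
Branched-chain aliphatic residues here: Ile19 (1).
The two groups share no amino acid, so total = 0 + 1 = 1.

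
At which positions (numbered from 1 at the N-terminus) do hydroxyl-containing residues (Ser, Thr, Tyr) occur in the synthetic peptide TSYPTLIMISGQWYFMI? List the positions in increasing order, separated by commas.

Matching residues: T1, S2, Y3, T5, S10, Y14.

1, 2, 3, 5, 10, 14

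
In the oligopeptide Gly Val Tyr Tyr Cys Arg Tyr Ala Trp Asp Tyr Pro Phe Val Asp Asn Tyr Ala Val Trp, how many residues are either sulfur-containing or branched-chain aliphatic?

Sulfur-containing: C, M. Branched-chain aliphatic: I, L, V.
Sulfur-containing residues here: Cys5 (1).
Branched-chain aliphatic residues here: Val2, Val14, Val19 (3).
The two groups share no amino acid, so total = 1 + 3 = 4.

4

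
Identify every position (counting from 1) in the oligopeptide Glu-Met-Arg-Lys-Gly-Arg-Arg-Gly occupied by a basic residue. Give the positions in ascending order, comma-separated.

K, R, and H are the three residues with basic side chains (ε-amine, guanidinium, and imidazole respectively).
Matching residues: Arg3, Lys4, Arg6, Arg7.

3, 4, 6, 7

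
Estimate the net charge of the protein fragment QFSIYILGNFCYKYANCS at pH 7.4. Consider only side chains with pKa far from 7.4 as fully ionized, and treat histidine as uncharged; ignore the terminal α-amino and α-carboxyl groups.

+1

At pH ~7.4 the Lys and Arg side chains are protonated (+1), the Asp and Glu side chains are deprotonated (−1), and with His taken as neutral all other side chains carry no charge.
Positive (K, R): K13 → +1.
Negative (D, E): none → −0.
Net charge = (+1) + (−0) = +1.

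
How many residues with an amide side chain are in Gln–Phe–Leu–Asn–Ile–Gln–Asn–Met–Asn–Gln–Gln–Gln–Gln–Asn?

Asparagine (N) and glutamine (Q) have uncharged amide side chains.
Matching residues: Gln1, Asn4, Gln6, Asn7, Asn9, Gln10, Gln11, Gln12, Gln13, Asn14.

10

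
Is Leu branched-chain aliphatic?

Valine (V), leucine (L), and isoleucine (I) are the branched-chain amino acids.
Leucine is in this group.

Yes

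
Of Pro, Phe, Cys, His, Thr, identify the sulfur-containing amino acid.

Cys

Cysteine (C, thiol) and methionine (M, thioether) are the two sulfur-containing amino acids.
Of the listed options, only Cys belongs to this group.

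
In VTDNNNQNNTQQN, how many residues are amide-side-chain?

9

The amide-side-chain residues are Asn (N) and Gln (Q).
Matching residues: N4, N5, N6, Q7, N8, N9, Q11, Q12, N13.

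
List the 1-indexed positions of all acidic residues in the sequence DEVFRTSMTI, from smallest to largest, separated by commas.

1, 2

The acidic residues are Asp (D) and Glu (E), whose side chains end in a carboxylate group.
Matching residues: D1, E2.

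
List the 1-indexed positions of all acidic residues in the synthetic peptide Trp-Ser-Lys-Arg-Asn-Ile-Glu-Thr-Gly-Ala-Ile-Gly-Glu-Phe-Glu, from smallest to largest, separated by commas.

7, 13, 15

The acidic residues are Asp (D) and Glu (E), whose side chains end in a carboxylate group.
Matching residues: Glu7, Glu13, Glu15.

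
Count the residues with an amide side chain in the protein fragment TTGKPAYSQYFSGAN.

Asparagine (N) and glutamine (Q) have uncharged amide side chains.
Matching residues: Q9, N15.

2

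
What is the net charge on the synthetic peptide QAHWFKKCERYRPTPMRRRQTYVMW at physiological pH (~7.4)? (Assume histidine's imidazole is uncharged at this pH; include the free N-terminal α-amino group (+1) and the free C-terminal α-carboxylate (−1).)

+6

The side chains ionized at physiological pH are Lys/Arg (+1) and Asp/Glu (−1); with His treated as neutral, nothing else contributes.
Positive (K, R): K6, K7, R10, R12, R17, R18, R19 → +7.
Negative (D, E): E9 → −1.
The N-terminus (+1) and C-terminus (−1) cancel.
Net charge = (+7) + (−1) = +6.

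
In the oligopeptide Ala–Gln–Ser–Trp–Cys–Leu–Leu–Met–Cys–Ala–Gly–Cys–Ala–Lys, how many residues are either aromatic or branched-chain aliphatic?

3

Aromatic: F, W, Y. Branched-chain aliphatic: I, L, V.
Aromatic residues here: Trp4 (1).
Branched-chain aliphatic residues here: Leu6, Leu7 (2).
The two groups share no amino acid, so total = 1 + 2 = 3.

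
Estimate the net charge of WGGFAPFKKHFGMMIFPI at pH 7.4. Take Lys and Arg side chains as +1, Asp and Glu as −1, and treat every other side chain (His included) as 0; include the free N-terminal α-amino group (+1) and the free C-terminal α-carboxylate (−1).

Positive (K, R): K8, K9 → +2.
Negative (D, E): none → −0.
The N-terminus (+1) and C-terminus (−1) cancel.
Net charge = (+2) + (−0) = +2.

+2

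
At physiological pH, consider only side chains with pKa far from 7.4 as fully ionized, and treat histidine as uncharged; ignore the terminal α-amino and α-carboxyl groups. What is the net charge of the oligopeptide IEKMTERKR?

+2

Near pH 7.4, K and R contribute +1 each, D and E contribute −1 each, and every other side chain (His included, as stated) is uncharged.
Positive (K, R): K3, R7, K8, R9 → +4.
Negative (D, E): E2, E6 → −2.
Net charge = (+4) + (−2) = +2.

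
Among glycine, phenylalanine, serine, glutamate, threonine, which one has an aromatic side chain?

phenylalanine

F, W, and Y each carry an aromatic ring on the side chain.
Of the listed options, only phenylalanine belongs to this group.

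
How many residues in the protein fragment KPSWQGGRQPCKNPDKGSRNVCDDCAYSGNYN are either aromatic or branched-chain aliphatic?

Aromatic: F, W, Y. Branched-chain aliphatic: I, L, V.
Aromatic residues here: W4, Y27, Y31 (3).
Branched-chain aliphatic residues here: V21 (1).
The two groups share no amino acid, so total = 3 + 1 = 4.

4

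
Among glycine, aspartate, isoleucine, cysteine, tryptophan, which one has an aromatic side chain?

tryptophan

The aromatic amino acids are Phe (F, benzyl), Trp (W, indole), and Tyr (Y, phenol).
Of the listed options, only tryptophan belongs to this group.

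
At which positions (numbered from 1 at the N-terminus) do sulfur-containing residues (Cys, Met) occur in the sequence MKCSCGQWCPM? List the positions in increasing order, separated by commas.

Matching residues: M1, C3, C5, C9, M11.

1, 3, 5, 9, 11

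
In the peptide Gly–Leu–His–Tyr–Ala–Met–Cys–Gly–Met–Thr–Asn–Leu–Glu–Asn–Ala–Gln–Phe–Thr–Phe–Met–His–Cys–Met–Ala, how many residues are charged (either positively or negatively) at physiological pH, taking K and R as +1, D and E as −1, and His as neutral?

1

Charged side chains at pH ~7.4: K, R (positive); D, E (negative).
Matching residues: Glu13.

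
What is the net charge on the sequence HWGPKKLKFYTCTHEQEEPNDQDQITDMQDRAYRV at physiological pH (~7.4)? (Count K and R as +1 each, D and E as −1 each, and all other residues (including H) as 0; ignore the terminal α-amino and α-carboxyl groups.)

-2

Positive (K, R): K5, K6, K8, R31, R34 → +5.
Negative (D, E): E15, E17, E18, D21, D23, D27, D30 → −7.
Net charge = (+5) + (−7) = −2.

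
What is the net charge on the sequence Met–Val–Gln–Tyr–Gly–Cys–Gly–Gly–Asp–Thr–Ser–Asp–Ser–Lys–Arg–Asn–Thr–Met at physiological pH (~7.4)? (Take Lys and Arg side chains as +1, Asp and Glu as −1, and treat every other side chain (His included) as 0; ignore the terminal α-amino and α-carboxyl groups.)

0

Positive (K, R): Lys14, Arg15 → +2.
Negative (D, E): Asp9, Asp12 → −2.
Net charge = (+2) + (−2) = 0.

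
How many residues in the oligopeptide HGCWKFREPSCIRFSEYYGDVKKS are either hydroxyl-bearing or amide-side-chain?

Hydroxyl-bearing: S, T, Y. Amide-side-chain: N, Q.
Hydroxyl-bearing residues here: S10, S15, Y17, Y18, S24 (5).
Amide-side-chain residues here: none (0).
The two groups share no amino acid, so total = 5 + 0 = 5.

5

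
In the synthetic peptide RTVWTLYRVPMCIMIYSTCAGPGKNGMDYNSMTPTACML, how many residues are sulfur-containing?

8

The sulfur-bearing residues are cysteine (–SH) and methionine (–S–CH₃).
Matching residues: M11, C12, M14, C19, M27, M32, C37, M38.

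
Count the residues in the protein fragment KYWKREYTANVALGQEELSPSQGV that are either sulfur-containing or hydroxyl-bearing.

Sulfur-containing: C, M. Hydroxyl-bearing: S, T, Y.
Sulfur-containing residues here: none (0).
Hydroxyl-bearing residues here: Y2, Y7, T8, S19, S21 (5).
The two groups share no amino acid, so total = 0 + 5 = 5.

5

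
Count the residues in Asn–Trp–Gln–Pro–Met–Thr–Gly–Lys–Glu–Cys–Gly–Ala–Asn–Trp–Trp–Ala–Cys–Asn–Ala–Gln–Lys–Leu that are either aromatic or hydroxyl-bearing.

4

Aromatic: F, W, Y. Hydroxyl-bearing: S, T, Y.
Aromatic residues here: Trp2, Trp14, Trp15 (3).
Hydroxyl-bearing residues here: Thr6 (1).
(Y belongs to both groups, but none appear in this sequence.) Total = 3 + 1 = 4.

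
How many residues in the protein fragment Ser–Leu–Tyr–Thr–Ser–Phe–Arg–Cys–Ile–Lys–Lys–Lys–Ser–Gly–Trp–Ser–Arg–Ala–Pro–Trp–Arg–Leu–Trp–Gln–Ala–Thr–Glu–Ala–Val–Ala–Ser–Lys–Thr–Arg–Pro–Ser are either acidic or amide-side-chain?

2

Acidic: D, E. Amide-side-chain: N, Q.
Acidic residues here: Glu27 (1).
Amide-side-chain residues here: Gln24 (1).
The two groups share no amino acid, so total = 1 + 1 = 2.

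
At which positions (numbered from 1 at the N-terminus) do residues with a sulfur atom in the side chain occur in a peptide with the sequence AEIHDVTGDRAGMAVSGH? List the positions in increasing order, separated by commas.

13

Cysteine (C, thiol) and methionine (M, thioether) are the two sulfur-containing amino acids.
Matching residues: M13.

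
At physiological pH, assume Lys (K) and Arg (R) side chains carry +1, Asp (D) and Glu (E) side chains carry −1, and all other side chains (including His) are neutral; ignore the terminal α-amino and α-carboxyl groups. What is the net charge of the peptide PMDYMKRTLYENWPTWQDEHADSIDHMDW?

-5

Positive (K, R): K6, R7 → +2.
Negative (D, E): D3, E11, D18, E19, D22, D25, D28 → −7.
Net charge = (+2) + (−7) = −5.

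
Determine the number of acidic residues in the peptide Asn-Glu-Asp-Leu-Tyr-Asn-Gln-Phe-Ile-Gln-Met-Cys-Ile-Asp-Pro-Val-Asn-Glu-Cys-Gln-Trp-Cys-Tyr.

Aspartate (D) and glutamate (E) have carboxylic-acid side chains and are the acidic amino acids.
Matching residues: Glu2, Asp3, Asp14, Glu18.

4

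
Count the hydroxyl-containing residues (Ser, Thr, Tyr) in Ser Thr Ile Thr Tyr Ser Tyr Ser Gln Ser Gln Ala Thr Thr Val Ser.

Matching residues: Ser1, Thr2, Thr4, Tyr5, Ser6, Tyr7, Ser8, Ser10, Thr13, Thr14, Ser16.

11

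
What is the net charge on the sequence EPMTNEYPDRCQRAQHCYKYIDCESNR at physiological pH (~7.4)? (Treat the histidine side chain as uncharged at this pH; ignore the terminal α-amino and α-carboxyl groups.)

The side chains ionized at physiological pH are Lys/Arg (+1) and Asp/Glu (−1); with His treated as neutral, nothing else contributes.
Positive (K, R): R10, R13, K19, R27 → +4.
Negative (D, E): E1, E6, D9, D22, E24 → −5.
Net charge = (+4) + (−5) = −1.

-1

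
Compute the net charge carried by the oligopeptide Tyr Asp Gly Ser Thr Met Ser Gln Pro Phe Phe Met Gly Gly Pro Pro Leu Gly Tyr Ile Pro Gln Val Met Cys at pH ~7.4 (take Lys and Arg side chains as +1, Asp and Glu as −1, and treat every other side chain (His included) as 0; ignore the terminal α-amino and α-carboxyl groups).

Positive (K, R): none → +0.
Negative (D, E): Asp2 → −1.
Net charge = (+0) + (−1) = −1.

-1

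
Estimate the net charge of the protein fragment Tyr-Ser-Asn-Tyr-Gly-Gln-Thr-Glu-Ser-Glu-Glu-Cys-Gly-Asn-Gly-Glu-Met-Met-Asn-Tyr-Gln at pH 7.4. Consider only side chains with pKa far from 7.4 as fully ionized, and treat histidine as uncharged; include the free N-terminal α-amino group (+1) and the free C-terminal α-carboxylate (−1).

-4

The side chains ionized at physiological pH are Lys/Arg (+1) and Asp/Glu (−1); with His treated as neutral, nothing else contributes.
Positive (K, R): none → +0.
Negative (D, E): Glu8, Glu10, Glu11, Glu16 → −4.
The N-terminus (+1) and C-terminus (−1) cancel.
Net charge = (+0) + (−4) = −4.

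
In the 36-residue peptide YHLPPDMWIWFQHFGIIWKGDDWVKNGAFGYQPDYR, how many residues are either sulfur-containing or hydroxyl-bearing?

Sulfur-containing: C, M. Hydroxyl-bearing: S, T, Y.
Sulfur-containing residues here: M7 (1).
Hydroxyl-bearing residues here: Y1, Y31, Y35 (3).
The two groups share no amino acid, so total = 1 + 3 = 4.

4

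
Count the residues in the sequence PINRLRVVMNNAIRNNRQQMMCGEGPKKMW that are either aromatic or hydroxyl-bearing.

Aromatic: F, W, Y. Hydroxyl-bearing: S, T, Y.
Aromatic residues here: W30 (1).
Hydroxyl-bearing residues here: none (0).
(Y belongs to both groups, but none appear in this sequence.) Total = 1 + 0 = 1.

1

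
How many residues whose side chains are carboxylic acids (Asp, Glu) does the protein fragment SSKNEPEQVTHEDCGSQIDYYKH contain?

5

Matching residues: E5, E7, E12, D13, D19.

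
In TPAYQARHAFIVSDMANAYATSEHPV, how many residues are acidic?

Only D (aspartate) and E (glutamate) carry a side-chain carboxylic acid.
Matching residues: D14, E23.

2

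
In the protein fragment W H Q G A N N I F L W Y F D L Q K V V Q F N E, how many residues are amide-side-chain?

Only N (asparagine) and Q (glutamine) carry a side-chain carboxamide.
Matching residues: Q3, N6, N7, Q16, Q20, N22.

6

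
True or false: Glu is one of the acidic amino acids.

Only D (aspartate) and E (glutamate) carry a side-chain carboxylic acid.
Glutamate is in this group.

True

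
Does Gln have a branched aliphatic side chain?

No

The BCAAs are Val, Leu, and Ile — aliphatic side chains with a branch point.
Glutamine is not in this group.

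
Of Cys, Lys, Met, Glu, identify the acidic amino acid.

Glu

Only D (aspartate) and E (glutamate) carry a side-chain carboxylic acid.
Of the listed options, only Glu belongs to this group.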